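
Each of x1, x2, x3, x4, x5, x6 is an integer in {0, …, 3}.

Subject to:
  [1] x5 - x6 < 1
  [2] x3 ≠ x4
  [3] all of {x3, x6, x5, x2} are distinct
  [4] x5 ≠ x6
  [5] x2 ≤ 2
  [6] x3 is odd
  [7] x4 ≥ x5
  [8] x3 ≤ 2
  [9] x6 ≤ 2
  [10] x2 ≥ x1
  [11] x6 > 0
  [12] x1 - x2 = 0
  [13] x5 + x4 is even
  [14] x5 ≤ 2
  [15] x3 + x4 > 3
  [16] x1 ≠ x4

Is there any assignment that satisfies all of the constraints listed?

Unsatisfiable

Constraints 5, 8, 9, and 14 confine each of x3, x6, x5, x2 to the 3 values {0, …, 2} (the domain already gives each ≥ 0).
Constraint 3 requires all 4 of them to be distinct, but only 3 values are available — impossible by the pigeonhole principle.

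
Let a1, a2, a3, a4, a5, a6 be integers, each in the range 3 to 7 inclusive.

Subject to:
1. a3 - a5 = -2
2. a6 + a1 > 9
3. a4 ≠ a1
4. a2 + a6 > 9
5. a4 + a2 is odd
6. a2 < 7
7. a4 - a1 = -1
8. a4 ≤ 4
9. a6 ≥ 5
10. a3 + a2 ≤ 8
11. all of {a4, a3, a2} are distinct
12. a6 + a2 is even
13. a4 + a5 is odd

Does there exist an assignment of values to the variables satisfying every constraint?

Satisfiable

Take a1 = 5, a2 = 5, a3 = 3, a4 = 4, a5 = 5, a6 = 5. Then constraint 1: a3 - a5 = -2; constraint 2: a6 + a1 = 10, and every other listed constraint is also met.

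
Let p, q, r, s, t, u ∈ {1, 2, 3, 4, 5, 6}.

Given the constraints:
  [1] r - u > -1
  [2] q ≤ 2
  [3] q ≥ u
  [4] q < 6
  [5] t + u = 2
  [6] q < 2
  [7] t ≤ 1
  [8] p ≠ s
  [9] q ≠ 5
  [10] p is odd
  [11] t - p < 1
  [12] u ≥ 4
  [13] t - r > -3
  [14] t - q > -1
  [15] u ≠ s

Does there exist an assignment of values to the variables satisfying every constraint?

Unsatisfiable

From constraint 12: u ≥ 4. From constraints 2 and 3: u ≤ q and q ≤ 2, so u ≤ 2. But 2 < 4, so no value of u works.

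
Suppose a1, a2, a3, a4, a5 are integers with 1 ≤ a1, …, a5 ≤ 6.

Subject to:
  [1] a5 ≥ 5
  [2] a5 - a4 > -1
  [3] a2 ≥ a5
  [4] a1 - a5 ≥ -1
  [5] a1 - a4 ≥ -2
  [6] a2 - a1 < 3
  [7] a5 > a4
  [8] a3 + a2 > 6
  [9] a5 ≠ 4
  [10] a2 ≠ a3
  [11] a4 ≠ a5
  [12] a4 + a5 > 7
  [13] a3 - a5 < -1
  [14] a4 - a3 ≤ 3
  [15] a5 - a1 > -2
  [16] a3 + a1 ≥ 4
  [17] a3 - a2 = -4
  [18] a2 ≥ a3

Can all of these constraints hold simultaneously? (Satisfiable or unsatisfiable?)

Take a1 = 4, a2 = 6, a3 = 2, a4 = 4, a5 = 5. Then constraint 2: a5 - a4 = 1; constraint 4: a1 - a5 = -1, and every other listed constraint is also met.

Satisfiable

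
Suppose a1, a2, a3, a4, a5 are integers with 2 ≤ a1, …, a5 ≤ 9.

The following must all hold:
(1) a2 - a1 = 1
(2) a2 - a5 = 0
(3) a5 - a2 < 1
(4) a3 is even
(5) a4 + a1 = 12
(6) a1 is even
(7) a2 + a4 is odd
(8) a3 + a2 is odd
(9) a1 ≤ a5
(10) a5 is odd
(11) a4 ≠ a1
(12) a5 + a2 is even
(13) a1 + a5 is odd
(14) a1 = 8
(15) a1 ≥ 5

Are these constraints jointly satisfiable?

Satisfiable

Take a1 = 8, a2 = 9, a3 = 4, a4 = 4, a5 = 9. Then constraint 1: a2 - a1 = 1; constraint 2: a2 - a5 = 0; constraint 3: a5 - a2 = 0, and every other listed constraint is also met.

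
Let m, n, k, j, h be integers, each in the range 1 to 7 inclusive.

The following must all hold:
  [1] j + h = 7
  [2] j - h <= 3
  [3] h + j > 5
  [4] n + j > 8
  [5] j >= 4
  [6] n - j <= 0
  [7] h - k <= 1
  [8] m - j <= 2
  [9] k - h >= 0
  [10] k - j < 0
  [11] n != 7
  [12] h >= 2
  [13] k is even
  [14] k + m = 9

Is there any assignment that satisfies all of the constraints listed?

The assignment m = 5, n = 5, k = 4, j = 5, h = 2 works:
  constraint 1 holds since j + h = 7.
  constraint 2 holds since j - h = 3.
The rest check out directly.

Satisfiable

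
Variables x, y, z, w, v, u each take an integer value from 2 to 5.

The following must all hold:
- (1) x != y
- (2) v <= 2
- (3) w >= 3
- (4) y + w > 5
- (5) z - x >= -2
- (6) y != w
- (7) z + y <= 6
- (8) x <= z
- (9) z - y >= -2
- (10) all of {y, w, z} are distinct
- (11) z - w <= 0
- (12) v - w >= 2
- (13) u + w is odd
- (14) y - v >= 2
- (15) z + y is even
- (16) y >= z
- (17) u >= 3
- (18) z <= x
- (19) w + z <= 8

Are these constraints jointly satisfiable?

Constraints 9, 11, 12, and 14 give v − w ≥ 2, w − z ≥ 0, z − y ≥ -2, y − v ≥ 2.
Adding all 4 inequalities: the left sides telescope to 0, and the right sides sum to 2 + 0 + (-2) + 2 = 2. So 0 ≥ 2, which is false.

Unsatisfiable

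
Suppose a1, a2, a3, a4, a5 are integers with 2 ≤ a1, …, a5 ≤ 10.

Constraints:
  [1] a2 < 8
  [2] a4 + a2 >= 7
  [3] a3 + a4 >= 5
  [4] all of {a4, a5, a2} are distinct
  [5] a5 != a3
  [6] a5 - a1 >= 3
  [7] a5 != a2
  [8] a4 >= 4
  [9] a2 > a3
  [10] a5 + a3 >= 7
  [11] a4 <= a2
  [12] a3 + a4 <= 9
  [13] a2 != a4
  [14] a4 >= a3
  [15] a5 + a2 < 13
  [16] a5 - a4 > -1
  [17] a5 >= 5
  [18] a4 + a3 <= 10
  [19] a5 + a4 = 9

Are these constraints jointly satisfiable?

The assignment a1 = 2, a2 = 6, a3 = 4, a4 = 4, a5 = 5 works:
  constraint 2 holds since a4 + a2 = 10.
  constraint 3 holds since a3 + a4 = 8.
  constraint 6 holds since a5 - a1 = 3.
The rest check out directly.

Satisfiable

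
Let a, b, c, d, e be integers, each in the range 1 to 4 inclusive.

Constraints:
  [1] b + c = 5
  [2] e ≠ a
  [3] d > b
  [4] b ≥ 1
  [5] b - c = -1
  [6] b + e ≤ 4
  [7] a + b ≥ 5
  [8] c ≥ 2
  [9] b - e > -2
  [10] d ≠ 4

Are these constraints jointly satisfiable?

Satisfiable

One satisfying assignment is a = 3, b = 2, c = 3, d = 3, e = 1.
For the less obvious constraints — constraint 1: b + c = 5; constraint 5: b - c = -1 — and the others hold by inspection.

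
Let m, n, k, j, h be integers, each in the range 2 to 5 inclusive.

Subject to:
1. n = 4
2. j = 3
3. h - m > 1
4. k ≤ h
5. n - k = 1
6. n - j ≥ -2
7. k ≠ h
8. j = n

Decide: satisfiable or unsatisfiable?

Unsatisfiable

Constraint 2 fixes j = 3 and constraint 1 fixes n = 4, but constraint 8 requires j = n. Since 3 ≠ 4, contradiction.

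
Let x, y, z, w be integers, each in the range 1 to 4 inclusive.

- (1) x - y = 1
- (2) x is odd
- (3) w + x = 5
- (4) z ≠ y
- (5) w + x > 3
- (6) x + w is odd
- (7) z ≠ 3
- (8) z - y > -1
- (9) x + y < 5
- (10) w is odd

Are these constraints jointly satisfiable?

Unsatisfiable

Constraint 2 makes x odd and constraint 10 makes w odd, so x + w must be even. Constraint 6 says x + w is odd — contradiction.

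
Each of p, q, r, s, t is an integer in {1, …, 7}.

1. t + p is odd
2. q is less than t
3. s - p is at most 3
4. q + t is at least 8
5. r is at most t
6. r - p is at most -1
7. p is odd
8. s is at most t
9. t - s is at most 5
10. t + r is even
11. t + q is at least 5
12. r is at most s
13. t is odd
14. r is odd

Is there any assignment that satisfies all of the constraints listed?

Unsatisfiable

Constraint 13 makes t odd and constraint 7 makes p odd, so t + p must be even. Constraint 1 says t + p is odd — contradiction.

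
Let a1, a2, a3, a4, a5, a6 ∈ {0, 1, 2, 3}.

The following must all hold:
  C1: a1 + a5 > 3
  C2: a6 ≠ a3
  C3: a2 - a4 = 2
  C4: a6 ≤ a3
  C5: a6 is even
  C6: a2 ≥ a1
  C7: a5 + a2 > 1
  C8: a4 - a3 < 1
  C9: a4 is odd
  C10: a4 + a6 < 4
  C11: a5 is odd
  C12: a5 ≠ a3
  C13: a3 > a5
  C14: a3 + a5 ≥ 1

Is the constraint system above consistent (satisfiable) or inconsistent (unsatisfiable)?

Satisfiable

Setting (a1, a2, a3, a4, a5, a6) = (3, 3, 3, 1, 1, 2) satisfies everything: constraint 1: a1 + a5 = 4; constraint 3: a2 - a4 = 2; constraint 7: a5 + a2 = 4, and the others follow.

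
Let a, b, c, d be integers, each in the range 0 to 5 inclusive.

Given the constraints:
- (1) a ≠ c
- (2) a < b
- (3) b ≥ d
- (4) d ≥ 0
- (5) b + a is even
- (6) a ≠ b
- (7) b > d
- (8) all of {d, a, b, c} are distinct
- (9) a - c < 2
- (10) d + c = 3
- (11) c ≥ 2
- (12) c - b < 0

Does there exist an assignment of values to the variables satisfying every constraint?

Satisfiable

The assignment a = 3, b = 5, c = 2, d = 1 works:
  constraint 9 holds since a - c = 1.
  constraint 10 holds since d + c = 3.
The rest check out directly.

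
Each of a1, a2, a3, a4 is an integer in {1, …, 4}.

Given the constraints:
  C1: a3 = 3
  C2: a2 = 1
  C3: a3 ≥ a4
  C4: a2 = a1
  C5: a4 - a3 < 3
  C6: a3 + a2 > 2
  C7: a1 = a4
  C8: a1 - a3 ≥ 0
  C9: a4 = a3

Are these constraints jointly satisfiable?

Constraint 2 fixes a2 = 1 and constraint 1 fixes a3 = 3. Constraints 4, 7, and 9 give a2 = a1 = a4 = a3, so a2 = a3. But 1 ≠ 3 — contradiction.

Unsatisfiable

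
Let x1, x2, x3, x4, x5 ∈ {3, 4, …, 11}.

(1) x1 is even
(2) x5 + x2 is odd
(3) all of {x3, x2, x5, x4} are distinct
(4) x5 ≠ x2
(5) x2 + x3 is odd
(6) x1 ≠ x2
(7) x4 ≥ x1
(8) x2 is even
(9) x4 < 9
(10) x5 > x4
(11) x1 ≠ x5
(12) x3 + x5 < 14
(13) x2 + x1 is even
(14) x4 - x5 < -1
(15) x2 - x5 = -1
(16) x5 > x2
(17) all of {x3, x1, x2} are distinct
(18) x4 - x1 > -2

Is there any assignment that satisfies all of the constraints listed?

Take x1 = 4, x2 = 8, x3 = 3, x4 = 5, x5 = 9. Then constraint 12: x3 + x5 = 12; constraint 14: x4 - x5 = -4; constraint 15: x2 - x5 = -1, and every other listed constraint is also met.

Satisfiable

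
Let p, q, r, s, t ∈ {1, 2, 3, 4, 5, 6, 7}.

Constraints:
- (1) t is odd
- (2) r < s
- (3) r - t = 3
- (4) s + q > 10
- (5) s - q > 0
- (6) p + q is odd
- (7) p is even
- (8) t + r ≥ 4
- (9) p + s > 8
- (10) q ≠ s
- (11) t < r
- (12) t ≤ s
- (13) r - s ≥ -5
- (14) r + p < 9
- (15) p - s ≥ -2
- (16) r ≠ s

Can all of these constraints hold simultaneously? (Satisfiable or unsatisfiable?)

Take p = 4, q = 5, r = 4, s = 6, t = 1. Then constraint 3: r - t = 3; constraint 4: s + q = 11, and every other listed constraint is also met.

Satisfiable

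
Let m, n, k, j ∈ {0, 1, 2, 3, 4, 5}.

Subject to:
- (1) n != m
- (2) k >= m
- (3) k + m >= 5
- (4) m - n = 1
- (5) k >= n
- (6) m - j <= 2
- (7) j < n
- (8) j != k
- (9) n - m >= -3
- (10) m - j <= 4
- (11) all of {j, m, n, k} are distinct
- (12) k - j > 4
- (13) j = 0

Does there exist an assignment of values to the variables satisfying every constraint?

Satisfiable

One satisfying assignment is m = 2, n = 1, k = 5, j = 0.
For the less obvious constraints — constraint 3: k + m = 7; constraint 4: m - n = 1; constraint 6: m - j = 2 — and the others hold by inspection.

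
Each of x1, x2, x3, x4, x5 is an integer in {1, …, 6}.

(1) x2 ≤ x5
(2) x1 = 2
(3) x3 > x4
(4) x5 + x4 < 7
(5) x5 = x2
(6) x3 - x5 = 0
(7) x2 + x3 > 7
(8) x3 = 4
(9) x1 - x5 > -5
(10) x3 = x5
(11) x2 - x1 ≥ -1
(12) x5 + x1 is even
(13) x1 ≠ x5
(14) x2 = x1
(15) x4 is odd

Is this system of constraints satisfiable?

Unsatisfiable

Constraint 8 fixes x3 = 4 and constraint 2 fixes x1 = 2. Constraints 5, 10, and 14 give x3 = x5 = x2 = x1, so x3 = x1. But 4 ≠ 2 — contradiction.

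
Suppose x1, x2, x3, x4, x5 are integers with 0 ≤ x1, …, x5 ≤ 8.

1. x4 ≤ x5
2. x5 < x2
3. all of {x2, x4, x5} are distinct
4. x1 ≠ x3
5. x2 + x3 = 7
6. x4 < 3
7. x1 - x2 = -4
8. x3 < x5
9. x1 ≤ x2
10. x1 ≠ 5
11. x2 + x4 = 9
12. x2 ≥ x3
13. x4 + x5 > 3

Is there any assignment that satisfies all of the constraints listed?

Satisfiable

Take x1 = 3, x2 = 7, x3 = 0, x4 = 2, x5 = 3. Then constraint 5: x2 + x3 = 7; constraint 7: x1 - x2 = -4, and every other listed constraint is also met.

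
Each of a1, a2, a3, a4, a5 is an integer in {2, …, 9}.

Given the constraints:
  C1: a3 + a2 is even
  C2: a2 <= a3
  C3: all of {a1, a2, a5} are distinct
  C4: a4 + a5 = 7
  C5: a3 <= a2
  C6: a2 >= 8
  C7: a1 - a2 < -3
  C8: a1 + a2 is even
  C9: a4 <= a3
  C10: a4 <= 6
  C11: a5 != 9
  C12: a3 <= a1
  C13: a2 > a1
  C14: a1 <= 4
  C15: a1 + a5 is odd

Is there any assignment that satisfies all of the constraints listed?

From constraints 2 and 6: a3 ≥ a2 and a2 ≥ 8, so a3 ≥ 8. From constraints 12 and 14: a3 ≤ a1 and a1 ≤ 4, so a3 ≤ 4. But 4 < 8, so no value of a3 works.

Unsatisfiable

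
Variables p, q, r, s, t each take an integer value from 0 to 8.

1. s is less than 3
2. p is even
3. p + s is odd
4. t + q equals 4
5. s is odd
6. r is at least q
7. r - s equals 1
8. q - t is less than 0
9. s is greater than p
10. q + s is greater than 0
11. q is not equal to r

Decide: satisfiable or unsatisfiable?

Setting (p, q, r, s, t) = (0, 1, 2, 1, 3) satisfies everything: constraint 4: t + q = 4; constraint 7: r - s = 1, and the others follow.

Satisfiable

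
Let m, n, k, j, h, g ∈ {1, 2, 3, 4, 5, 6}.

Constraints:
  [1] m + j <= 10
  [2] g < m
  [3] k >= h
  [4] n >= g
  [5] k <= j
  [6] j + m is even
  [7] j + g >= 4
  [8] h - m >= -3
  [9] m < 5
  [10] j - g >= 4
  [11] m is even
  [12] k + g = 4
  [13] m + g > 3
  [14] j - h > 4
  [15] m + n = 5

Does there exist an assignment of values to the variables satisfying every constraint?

Satisfiable

One satisfying assignment is m = 4, n = 1, k = 3, j = 6, h = 1, g = 1.
For the less obvious constraints — constraint 1: m + j = 10; constraint 7: j + g = 7; constraint 8: h - m = -3 — and the others hold by inspection.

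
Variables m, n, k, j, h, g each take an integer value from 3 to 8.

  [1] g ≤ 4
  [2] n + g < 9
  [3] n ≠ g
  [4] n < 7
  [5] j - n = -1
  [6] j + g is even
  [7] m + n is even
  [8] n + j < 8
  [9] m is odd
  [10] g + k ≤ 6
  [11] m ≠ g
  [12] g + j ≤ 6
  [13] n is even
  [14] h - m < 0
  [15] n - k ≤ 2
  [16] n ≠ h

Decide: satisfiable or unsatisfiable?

Constraint 9 makes m odd and constraint 13 makes n even, so m + n must be odd. Constraint 7 says m + n is even — contradiction.

Unsatisfiable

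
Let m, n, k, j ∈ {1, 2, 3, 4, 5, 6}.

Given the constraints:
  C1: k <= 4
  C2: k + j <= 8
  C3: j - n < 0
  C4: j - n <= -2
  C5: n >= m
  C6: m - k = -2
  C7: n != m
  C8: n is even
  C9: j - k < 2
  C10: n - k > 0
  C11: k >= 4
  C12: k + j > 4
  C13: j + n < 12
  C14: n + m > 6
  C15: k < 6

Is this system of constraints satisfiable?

The assignment m = 2, n = 6, k = 4, j = 3 works:
  constraint 2 holds since k + j = 7.
  constraint 3 holds since j - n = -3.
The rest check out directly.

Satisfiable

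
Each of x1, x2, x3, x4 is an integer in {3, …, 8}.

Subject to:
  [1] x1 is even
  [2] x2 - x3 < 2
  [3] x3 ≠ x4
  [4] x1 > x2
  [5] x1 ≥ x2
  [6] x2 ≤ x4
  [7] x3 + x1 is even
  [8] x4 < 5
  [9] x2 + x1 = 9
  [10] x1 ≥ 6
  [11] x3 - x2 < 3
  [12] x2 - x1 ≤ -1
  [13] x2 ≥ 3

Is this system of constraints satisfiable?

Try x1 = 6, x2 = 3, x3 = 4, x4 = 3.
Check constraint 2: x2 - x3 = -1; constraint 9: x2 + x1 = 9. The remaining constraints are straightforward to verify.

Satisfiable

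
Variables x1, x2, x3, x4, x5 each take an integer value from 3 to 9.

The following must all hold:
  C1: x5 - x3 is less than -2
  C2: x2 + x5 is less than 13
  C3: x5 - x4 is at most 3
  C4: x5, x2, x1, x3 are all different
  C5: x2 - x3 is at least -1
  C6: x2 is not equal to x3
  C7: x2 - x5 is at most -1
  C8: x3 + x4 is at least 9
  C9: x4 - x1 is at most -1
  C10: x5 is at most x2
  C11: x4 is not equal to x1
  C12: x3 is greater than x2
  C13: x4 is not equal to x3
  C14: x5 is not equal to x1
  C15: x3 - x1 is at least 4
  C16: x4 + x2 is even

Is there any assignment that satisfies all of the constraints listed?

Constraints 3, 5, 7, 9, and 15 give x4 − x5 ≥ -3, x5 − x2 ≥ 1, x2 − x3 ≥ -1, x3 − x1 ≥ 4, x1 − x4 ≥ 1.
Adding all 5 inequalities: the left sides telescope to 0, and the right sides sum to (-3) + 1 + (-1) + 4 + 1 = 2. So 0 ≥ 2, which is false.

Unsatisfiable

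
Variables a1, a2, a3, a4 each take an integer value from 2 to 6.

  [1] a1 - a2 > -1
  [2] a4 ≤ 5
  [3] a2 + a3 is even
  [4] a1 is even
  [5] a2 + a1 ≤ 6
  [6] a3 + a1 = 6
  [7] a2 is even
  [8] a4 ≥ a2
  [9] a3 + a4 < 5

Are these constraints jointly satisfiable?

The assignment a1 = 4, a2 = 2, a3 = 2, a4 = 2 works:
  constraint 1 holds since a1 - a2 = 2.
  constraint 5 holds since a2 + a1 = 6.
  constraint 6 holds since a3 + a1 = 6.
The rest check out directly.

Satisfiable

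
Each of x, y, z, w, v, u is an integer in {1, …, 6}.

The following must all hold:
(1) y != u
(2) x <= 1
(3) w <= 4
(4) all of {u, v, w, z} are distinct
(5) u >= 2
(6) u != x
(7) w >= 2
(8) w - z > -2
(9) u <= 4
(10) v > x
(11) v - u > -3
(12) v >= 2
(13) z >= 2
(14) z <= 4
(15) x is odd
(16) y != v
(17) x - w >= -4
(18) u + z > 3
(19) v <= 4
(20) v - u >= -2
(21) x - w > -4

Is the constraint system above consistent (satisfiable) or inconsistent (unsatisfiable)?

Constraints 3, 5, 7, 9, 12, 13, 14, and 19 confine each of u, v, w, z to the 3 values {2, …, 4}.
Constraint 4 requires all 4 of them to be distinct, but only 3 values are available — impossible by the pigeonhole principle.

Unsatisfiable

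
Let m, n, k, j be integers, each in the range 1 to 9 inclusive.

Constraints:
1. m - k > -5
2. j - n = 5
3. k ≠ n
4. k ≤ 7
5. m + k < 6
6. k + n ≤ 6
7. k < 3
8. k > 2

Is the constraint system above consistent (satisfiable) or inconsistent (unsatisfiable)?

Unsatisfiable

From constraint 8: k ≥ 3. From constraint 7: k ≤ 2. But 2 < 3, so no value of k works.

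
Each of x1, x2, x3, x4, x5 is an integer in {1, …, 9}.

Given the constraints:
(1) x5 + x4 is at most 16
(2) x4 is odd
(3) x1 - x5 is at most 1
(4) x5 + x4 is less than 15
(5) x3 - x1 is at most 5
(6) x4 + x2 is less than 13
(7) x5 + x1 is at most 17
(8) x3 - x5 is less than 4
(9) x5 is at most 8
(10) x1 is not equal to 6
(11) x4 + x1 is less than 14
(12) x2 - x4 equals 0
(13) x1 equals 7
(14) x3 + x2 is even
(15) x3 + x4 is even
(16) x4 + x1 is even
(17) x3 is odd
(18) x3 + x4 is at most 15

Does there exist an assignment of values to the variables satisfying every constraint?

Setting (x1, x2, x3, x4, x5) = (7, 5, 9, 5, 8) satisfies everything: constraint 1: x5 + x4 = 13; constraint 3: x1 - x5 = -1, and the others follow.

Satisfiable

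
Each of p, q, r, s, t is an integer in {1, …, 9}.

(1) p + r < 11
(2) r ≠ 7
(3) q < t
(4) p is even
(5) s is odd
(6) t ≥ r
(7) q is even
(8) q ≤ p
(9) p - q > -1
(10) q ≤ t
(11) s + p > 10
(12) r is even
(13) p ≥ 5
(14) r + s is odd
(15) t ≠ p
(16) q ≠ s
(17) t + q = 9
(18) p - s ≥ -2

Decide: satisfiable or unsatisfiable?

Satisfiable

Try p = 6, q = 4, r = 2, s = 7, t = 5.
Check constraint 1: p + r = 8; constraint 9: p - q = 2. The remaining constraints are straightforward to verify.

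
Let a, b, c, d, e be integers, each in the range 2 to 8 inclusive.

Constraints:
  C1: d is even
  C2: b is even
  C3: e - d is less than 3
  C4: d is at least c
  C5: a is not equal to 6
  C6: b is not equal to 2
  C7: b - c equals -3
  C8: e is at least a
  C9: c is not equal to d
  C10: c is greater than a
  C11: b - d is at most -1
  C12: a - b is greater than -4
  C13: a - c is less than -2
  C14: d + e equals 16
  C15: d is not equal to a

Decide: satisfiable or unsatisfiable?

Setting (a, b, c, d, e) = (2, 4, 7, 8, 8) satisfies everything: constraint 3: e - d = 0; constraint 7: b - c = -3; constraint 11: b - d = -4, and the others follow.

Satisfiable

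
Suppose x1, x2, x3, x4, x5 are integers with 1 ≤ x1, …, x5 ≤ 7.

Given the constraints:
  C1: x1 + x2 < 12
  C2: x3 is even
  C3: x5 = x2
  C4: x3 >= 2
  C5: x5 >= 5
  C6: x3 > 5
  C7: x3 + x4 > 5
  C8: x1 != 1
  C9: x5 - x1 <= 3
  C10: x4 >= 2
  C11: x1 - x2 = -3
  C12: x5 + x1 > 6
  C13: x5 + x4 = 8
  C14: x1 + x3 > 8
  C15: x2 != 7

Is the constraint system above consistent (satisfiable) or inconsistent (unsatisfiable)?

Try x1 = 3, x2 = 6, x3 = 6, x4 = 2, x5 = 6.
Check constraint 1: x1 + x2 = 9; constraint 7: x3 + x4 = 8. The remaining constraints are straightforward to verify.

Satisfiable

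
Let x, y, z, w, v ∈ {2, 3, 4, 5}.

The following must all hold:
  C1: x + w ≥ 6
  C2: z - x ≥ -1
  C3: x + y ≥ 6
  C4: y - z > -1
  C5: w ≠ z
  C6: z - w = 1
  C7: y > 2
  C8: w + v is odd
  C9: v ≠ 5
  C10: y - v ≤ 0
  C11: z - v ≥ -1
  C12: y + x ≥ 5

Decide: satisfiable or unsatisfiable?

Try x = 4, y = 3, z = 3, w = 2, v = 3.
Check constraint 1: x + w = 6; constraint 2: z - x = -1. The remaining constraints are straightforward to verify.

Satisfiable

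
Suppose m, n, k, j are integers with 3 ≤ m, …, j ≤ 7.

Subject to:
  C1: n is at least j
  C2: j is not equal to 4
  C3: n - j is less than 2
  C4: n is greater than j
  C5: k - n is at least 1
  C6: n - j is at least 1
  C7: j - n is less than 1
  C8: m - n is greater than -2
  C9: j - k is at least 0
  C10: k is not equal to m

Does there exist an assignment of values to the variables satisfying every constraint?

Constraints 5, 6, and 9 give k − n ≥ 1, n − j ≥ 1, j − k ≥ 0.
Adding all 3 inequalities: the left sides telescope to 0, and the right sides sum to 1 + 1 + 0 = 2. So 0 ≥ 2, which is false.

Unsatisfiable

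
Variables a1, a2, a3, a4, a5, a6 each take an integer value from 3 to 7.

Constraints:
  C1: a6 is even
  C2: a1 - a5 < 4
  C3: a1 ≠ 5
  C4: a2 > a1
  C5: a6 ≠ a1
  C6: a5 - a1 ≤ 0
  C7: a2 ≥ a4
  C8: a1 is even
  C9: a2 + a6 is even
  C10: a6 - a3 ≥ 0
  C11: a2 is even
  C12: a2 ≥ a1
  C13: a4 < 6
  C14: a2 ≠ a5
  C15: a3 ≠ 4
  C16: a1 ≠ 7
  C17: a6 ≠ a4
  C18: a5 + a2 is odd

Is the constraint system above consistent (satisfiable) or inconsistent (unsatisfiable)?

The assignment a1 = 4, a2 = 6, a3 = 5, a4 = 3, a5 = 3, a6 = 6 works:
  constraint 2 holds since a1 - a5 = 1.
  constraint 6 holds since a5 - a1 = -1.
The rest check out directly.

Satisfiable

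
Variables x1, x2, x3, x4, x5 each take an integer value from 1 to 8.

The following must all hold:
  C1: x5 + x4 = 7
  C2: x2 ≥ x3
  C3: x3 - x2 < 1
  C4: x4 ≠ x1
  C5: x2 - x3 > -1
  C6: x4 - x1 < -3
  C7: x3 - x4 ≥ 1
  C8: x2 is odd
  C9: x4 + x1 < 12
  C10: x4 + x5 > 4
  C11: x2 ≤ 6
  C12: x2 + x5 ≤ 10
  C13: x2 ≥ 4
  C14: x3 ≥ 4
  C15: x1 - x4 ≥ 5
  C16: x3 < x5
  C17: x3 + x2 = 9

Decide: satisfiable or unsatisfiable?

Satisfiable

The assignment x1 = 7, x2 = 5, x3 = 4, x4 = 2, x5 = 5 works:
  constraint 1 holds since x5 + x4 = 7.
  constraint 3 holds since x3 - x2 = -1.
The rest check out directly.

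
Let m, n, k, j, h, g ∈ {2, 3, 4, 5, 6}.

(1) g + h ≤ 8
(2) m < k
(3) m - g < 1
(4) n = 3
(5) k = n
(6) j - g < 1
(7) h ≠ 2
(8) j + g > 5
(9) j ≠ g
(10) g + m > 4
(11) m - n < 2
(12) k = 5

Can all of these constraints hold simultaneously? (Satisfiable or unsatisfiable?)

Unsatisfiable

Constraint 12 fixes k = 5 and constraint 4 fixes n = 3, but constraint 5 requires k = n. Since 5 ≠ 3, contradiction.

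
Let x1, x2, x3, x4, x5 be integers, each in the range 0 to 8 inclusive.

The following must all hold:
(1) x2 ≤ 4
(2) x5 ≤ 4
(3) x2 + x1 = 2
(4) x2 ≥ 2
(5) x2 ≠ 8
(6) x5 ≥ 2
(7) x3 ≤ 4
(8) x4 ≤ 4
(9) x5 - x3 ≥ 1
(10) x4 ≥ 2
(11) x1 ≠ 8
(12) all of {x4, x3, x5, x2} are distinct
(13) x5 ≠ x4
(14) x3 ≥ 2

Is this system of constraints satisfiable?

Constraints 1, 2, 4, 6, 7, 8, 10, and 14 confine each of x4, x3, x5, x2 to the 3 values {2, …, 4}.
Constraint 12 requires all 4 of them to be distinct, but only 3 values are available — impossible by the pigeonhole principle.

Unsatisfiable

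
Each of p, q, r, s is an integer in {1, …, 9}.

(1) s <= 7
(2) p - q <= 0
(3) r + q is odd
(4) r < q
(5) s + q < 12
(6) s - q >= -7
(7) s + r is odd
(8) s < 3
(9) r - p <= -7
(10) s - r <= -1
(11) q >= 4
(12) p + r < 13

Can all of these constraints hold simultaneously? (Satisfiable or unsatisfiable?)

Constraints 2, 6, 9, and 10 give s − q ≥ -7, q − p ≥ 0, p − r ≥ 7, r − s ≥ 1.
Adding all 4 inequalities: the left sides telescope to 0, and the right sides sum to (-7) + 0 + 7 + 1 = 1. So 0 ≥ 1, which is false.

Unsatisfiable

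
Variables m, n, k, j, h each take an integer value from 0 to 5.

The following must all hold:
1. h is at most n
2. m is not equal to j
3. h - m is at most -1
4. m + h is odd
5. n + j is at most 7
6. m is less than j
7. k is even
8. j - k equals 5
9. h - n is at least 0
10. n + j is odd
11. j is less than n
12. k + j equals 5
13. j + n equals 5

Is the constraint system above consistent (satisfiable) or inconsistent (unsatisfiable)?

Unsatisfiable

Constraints 3, 6, 9, and 11 give n ≤ h, h < m, m < j, j < n. Chaining: n ≤ h < m < j < n, which forces n < n — impossible.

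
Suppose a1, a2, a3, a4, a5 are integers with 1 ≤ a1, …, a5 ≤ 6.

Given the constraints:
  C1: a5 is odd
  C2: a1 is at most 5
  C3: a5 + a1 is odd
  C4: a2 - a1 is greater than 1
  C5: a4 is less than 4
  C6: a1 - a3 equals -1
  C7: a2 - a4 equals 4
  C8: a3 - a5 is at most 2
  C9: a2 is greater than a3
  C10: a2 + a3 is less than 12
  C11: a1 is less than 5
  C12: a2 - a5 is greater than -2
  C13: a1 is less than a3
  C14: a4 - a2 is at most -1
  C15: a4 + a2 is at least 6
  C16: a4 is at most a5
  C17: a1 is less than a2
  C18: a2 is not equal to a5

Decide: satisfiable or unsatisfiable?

Try a1 = 4, a2 = 6, a3 = 5, a4 = 2, a5 = 5.
Check constraint 4: a2 - a1 = 2; constraint 6: a1 - a3 = -1. The remaining constraints are straightforward to verify.

Satisfiable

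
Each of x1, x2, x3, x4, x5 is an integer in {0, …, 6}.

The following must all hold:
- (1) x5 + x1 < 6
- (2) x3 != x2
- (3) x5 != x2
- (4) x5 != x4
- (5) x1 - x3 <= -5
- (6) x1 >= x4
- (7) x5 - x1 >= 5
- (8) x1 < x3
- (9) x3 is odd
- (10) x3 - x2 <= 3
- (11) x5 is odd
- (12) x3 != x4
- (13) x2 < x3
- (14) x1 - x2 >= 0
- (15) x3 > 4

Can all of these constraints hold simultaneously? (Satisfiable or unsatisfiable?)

Unsatisfiable

Constraints 5, 10, and 14 give x3 − x1 ≥ 5, x1 − x2 ≥ 0, x2 − x3 ≥ -3.
Adding all 3 inequalities: the left sides telescope to 0, and the right sides sum to 5 + 0 + (-3) = 2. So 0 ≥ 2, which is false.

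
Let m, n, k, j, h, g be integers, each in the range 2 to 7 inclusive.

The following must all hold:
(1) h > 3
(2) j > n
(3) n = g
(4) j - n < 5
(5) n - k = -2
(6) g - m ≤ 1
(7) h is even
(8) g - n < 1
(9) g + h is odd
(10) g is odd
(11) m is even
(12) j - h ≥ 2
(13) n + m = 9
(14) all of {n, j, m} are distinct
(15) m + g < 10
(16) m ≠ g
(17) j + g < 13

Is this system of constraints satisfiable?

Satisfiable

The assignment m = 4, n = 5, k = 7, j = 7, h = 4, g = 5 works:
  constraint 4 holds since j - n = 2.
  constraint 5 holds since n - k = -2.
The rest check out directly.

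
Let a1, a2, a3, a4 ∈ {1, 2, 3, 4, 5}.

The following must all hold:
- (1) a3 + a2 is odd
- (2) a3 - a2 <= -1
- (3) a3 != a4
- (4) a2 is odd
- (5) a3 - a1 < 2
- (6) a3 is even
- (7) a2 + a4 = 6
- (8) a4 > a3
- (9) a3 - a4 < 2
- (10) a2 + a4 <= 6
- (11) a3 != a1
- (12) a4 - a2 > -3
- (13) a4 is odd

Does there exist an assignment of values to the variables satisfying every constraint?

Satisfiable

Setting (a1, a2, a3, a4) = (3, 3, 2, 3) satisfies everything: constraint 2: a3 - a2 = -1; constraint 5: a3 - a1 = -1; constraint 7: a2 + a4 = 6, and the others follow.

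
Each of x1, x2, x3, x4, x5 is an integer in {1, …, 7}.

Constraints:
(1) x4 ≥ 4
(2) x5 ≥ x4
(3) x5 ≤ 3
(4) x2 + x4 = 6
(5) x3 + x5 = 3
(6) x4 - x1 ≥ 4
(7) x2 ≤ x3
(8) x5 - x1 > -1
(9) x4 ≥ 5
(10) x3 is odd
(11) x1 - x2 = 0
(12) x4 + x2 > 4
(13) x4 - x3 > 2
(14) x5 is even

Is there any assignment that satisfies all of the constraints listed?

From constraints 2 and 9: x5 ≥ x4 and x4 ≥ 5, so x5 ≥ 5. From constraint 3: x5 ≤ 3. But 3 < 5, so no value of x5 works.

Unsatisfiable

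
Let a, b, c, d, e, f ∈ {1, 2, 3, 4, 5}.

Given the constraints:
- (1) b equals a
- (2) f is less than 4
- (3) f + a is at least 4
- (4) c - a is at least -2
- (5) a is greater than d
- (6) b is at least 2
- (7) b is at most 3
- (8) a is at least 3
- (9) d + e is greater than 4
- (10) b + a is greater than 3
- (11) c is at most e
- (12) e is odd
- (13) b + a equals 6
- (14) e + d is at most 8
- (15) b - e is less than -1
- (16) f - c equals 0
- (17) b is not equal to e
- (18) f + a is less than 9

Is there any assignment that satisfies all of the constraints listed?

The assignment a = 3, b = 3, c = 3, d = 1, e = 5, f = 3 works:
  constraint 3 holds since f + a = 6.
  constraint 4 holds since c - a = 0.
The rest check out directly.

Satisfiable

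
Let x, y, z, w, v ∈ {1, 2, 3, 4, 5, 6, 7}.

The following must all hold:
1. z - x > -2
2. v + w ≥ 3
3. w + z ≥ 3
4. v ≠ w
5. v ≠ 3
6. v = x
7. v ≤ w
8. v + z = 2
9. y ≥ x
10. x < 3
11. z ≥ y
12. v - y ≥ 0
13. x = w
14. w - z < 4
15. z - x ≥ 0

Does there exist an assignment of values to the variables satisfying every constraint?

Unsatisfiable

From constraints 6 and 13, v = x = w, so v = w. But constraint 4 says v ≠ w. Contradiction.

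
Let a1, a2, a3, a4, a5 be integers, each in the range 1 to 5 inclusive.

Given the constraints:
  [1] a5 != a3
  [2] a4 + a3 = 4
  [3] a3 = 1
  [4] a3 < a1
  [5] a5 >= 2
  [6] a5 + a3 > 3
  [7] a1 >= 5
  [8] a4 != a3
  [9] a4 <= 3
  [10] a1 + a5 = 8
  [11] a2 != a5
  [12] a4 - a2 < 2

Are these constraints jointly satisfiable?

Satisfiable

Setting (a1, a2, a3, a4, a5) = (5, 2, 1, 3, 3) satisfies everything: constraint 2: a4 + a3 = 4; constraint 6: a5 + a3 = 4, and the others follow.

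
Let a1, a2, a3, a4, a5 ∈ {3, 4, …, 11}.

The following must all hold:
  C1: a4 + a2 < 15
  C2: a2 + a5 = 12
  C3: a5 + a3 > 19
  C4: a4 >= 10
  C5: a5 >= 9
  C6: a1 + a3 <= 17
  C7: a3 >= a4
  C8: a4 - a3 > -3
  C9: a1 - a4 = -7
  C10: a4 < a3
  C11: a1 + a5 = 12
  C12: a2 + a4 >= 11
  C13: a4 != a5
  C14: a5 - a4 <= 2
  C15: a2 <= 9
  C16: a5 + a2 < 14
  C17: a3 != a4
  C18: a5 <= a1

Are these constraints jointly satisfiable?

From constraints 5 and 18: a1 ≥ a5 ≥ 9. From constraints 4 and 7: a3 ≥ a4 ≥ 10. Hence a1 + a3 ≥ 19. But constraint 6 requires a1 + a3 ≤ 17, and 17 < 19. Contradiction.

Unsatisfiable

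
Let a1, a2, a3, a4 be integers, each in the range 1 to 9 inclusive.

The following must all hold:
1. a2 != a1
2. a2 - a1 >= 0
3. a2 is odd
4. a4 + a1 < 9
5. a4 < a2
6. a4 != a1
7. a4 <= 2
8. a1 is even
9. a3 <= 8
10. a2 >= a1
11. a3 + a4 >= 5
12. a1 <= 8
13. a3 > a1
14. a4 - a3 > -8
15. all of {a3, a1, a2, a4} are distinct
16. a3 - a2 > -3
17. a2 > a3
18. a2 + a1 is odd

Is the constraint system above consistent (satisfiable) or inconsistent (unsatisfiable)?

Satisfiable

Try a1 = 6, a2 = 9, a3 = 7, a4 = 1.
Check constraint 2: a2 - a1 = 3; constraint 4: a4 + a1 = 7. The remaining constraints are straightforward to verify.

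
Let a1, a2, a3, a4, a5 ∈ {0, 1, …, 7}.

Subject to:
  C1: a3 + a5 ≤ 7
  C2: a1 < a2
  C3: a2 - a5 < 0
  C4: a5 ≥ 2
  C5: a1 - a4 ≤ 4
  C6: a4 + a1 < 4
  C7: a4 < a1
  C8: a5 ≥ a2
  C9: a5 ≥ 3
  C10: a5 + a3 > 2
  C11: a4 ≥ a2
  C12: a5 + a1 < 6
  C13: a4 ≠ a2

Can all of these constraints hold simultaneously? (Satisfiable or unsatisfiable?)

Unsatisfiable

Constraints 2, 7, and 11 give a1 < a2, a2 ≤ a4, a4 < a1. Chaining: a1 < a2 ≤ a4 < a1, which forces a1 < a1 — impossible.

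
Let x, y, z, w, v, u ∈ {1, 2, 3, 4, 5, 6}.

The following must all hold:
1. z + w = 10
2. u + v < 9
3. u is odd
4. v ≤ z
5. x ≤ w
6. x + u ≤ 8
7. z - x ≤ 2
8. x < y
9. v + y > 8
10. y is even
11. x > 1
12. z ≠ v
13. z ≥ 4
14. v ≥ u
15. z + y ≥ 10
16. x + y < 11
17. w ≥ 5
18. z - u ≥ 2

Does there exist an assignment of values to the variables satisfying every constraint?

One satisfying assignment is x = 4, y = 6, z = 5, w = 5, v = 3, u = 3.
For the less obvious constraints — constraint 1: z + w = 10; constraint 2: u + v = 6; constraint 6: x + u = 7 — and the others hold by inspection.

Satisfiable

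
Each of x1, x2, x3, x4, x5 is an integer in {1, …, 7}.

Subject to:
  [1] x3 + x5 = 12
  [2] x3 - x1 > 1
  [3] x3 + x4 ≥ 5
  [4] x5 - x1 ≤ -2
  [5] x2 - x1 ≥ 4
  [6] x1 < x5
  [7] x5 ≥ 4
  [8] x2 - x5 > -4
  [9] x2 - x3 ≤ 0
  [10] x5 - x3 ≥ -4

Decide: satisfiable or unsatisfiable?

Constraints 4, 5, 9, and 10 give x2 − x1 ≥ 4, x1 − x5 ≥ 2, x5 − x3 ≥ -4, x3 − x2 ≥ 0.
Adding all 4 inequalities: the left sides telescope to 0, and the right sides sum to 4 + 2 + (-4) + 0 = 2. So 0 ≥ 2, which is false.

Unsatisfiable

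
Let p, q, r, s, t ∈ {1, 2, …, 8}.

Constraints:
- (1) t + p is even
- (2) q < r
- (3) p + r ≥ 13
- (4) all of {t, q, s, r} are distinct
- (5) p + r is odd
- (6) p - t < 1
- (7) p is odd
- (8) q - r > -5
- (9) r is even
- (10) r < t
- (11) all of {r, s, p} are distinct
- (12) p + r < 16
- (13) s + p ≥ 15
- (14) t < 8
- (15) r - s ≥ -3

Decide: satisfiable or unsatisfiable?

Satisfiable

Try p = 7, q = 2, r = 6, s = 8, t = 7.
Check constraint 3: p + r = 13; constraint 6: p - t = 0; constraint 8: q - r = -4. The remaining constraints are straightforward to verify.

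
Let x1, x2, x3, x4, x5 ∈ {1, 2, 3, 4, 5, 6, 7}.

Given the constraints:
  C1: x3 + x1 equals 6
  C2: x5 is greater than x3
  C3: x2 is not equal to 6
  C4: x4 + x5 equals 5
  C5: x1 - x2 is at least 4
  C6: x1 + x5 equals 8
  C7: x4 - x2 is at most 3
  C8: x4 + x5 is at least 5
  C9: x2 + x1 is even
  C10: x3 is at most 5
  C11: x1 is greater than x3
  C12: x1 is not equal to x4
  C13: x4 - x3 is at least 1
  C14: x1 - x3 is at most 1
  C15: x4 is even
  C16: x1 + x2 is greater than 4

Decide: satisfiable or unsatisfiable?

Constraints 5, 7, 13, and 14 give x1 − x2 ≥ 4, x2 − x4 ≥ -3, x4 − x3 ≥ 1, x3 − x1 ≥ -1.
Adding all 4 inequalities: the left sides telescope to 0, and the right sides sum to 4 + (-3) + 1 + (-1) = 1. So 0 ≥ 1, which is false.

Unsatisfiable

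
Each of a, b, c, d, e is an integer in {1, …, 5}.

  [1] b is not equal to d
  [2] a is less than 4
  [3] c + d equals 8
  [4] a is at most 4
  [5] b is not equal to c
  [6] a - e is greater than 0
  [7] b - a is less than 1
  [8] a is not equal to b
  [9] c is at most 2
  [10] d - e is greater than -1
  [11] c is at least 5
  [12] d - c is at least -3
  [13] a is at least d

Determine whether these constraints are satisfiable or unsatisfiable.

From constraint 9: c ≤ 2. From constraints 4 and 13: d ≤ a ≤ 4. Hence c + d ≤ 6. But constraint 3 requires c + d = 8, and 8 > 6. Contradiction.

Unsatisfiable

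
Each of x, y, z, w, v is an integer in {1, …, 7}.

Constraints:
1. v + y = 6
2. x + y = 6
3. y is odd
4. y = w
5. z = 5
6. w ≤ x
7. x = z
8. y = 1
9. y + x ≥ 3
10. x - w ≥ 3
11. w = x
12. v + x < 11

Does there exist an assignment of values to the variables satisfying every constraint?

Constraint 8 fixes y = 1 and constraint 5 fixes z = 5. Constraints 4, 7, and 11 give y = w = x = z, so y = z. But 1 ≠ 5 — contradiction.

Unsatisfiable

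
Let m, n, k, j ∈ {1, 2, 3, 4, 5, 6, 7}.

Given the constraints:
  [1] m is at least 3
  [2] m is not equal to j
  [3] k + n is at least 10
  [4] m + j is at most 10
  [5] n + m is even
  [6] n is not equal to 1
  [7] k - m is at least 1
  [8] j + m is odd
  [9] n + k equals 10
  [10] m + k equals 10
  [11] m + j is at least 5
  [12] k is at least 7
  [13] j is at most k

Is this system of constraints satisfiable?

Satisfiable

One satisfying assignment is m = 3, n = 3, k = 7, j = 4.
For the less obvious constraints — constraint 3: k + n = 10; constraint 4: m + j = 7; constraint 7: k - m = 4 — and the others hold by inspection.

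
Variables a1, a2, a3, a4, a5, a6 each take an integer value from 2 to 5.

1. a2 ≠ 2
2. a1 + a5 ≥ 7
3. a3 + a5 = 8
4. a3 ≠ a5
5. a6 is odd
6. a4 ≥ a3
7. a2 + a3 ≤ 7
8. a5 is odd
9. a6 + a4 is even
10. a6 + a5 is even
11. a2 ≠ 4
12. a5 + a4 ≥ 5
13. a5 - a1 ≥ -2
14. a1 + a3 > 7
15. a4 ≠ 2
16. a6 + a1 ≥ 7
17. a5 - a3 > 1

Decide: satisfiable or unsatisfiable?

Satisfiable

Setting (a1, a2, a3, a4, a5, a6) = (5, 3, 3, 3, 5, 5) satisfies everything: constraint 2: a1 + a5 = 10; constraint 3: a3 + a5 = 8; constraint 7: a2 + a3 = 6, and the others follow.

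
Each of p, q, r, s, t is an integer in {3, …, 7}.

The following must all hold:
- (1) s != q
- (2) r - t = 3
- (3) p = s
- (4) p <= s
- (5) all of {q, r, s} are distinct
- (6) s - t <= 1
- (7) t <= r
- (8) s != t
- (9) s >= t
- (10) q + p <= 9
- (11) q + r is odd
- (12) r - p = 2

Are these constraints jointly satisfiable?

Setting (p, q, r, s, t) = (4, 5, 6, 4, 3) satisfies everything: constraint 2: r - t = 3; constraint 6: s - t = 1, and the others follow.

Satisfiable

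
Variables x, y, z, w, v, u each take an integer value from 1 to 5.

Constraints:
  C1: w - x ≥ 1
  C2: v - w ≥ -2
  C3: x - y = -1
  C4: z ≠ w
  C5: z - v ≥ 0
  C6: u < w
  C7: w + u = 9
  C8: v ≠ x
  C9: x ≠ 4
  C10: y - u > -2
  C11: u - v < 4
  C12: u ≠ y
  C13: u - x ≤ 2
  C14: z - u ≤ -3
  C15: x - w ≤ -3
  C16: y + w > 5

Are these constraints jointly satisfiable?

Constraints 2, 5, 13, 14, and 15 give x − u ≥ -2, u − z ≥ 3, z − v ≥ 0, v − w ≥ -2, w − x ≥ 3.
Adding all 5 inequalities: the left sides telescope to 0, and the right sides sum to (-2) + 3 + 0 + (-2) + 3 = 2. So 0 ≥ 2, which is false.

Unsatisfiable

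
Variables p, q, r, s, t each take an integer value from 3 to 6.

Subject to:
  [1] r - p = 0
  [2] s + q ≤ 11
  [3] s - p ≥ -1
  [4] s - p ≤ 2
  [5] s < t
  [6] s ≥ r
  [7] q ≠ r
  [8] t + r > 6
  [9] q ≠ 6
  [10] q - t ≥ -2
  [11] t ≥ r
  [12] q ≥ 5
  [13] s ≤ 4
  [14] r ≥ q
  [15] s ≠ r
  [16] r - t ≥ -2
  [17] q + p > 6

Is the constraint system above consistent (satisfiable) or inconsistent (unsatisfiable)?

Unsatisfiable

From constraints 12 and 14: r ≥ q and q ≥ 5, so r ≥ 5. From constraints 6 and 13: r ≤ s and s ≤ 4, so r ≤ 4. But 4 < 5, so no value of r works.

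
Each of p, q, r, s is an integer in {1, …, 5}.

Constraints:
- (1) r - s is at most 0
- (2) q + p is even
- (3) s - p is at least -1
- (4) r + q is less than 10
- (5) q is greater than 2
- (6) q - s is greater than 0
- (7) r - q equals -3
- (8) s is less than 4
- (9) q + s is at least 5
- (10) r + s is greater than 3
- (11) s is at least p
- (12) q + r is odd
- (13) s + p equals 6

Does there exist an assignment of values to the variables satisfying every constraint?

Satisfiable

Setting (p, q, r, s) = (3, 5, 2, 3) satisfies everything: constraint 1: r - s = -1; constraint 3: s - p = 0; constraint 4: r + q = 7, and the others follow.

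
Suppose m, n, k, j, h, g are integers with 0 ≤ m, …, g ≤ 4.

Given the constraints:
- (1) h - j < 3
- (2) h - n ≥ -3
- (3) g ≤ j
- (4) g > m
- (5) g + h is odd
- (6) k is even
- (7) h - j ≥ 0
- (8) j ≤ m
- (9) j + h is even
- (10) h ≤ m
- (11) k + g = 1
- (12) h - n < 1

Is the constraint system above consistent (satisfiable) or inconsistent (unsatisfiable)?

Constraints 3, 4, 7, and 10 give g ≤ j, j ≤ h, h ≤ m, m < g. Chaining: g ≤ j ≤ h ≤ m < g, which forces g < g — impossible.

Unsatisfiable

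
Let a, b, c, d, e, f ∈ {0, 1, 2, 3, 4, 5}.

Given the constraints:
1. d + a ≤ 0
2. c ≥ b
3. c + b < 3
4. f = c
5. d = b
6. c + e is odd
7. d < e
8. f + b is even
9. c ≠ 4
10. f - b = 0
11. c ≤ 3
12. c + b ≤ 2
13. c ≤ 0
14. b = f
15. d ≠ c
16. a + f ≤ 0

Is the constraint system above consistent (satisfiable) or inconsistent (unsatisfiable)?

Unsatisfiable

From constraints 4, 5, and 14, d = b = f = c, so d = c. But constraint 15 says d ≠ c. Contradiction.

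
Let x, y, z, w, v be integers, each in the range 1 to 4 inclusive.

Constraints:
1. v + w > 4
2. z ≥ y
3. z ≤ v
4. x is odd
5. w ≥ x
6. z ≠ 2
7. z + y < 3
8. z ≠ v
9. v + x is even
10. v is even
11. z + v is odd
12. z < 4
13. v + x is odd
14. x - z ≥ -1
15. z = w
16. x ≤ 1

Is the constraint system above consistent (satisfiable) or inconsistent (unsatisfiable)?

Constraint 10 makes v even and constraint 4 makes x odd, so v + x must be odd. Constraint 9 says v + x is even — contradiction.

Unsatisfiable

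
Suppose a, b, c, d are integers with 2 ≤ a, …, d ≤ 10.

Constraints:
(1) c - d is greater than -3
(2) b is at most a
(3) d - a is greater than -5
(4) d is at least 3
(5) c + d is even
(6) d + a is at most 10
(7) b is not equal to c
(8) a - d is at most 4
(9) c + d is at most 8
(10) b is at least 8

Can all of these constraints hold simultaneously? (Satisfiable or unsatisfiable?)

Unsatisfiable

From constraint 4: d ≥ 3. From constraints 2 and 10: a ≥ b ≥ 8. Hence d + a ≥ 11. But constraint 6 requires d + a ≤ 10, and 10 < 11. Contradiction.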